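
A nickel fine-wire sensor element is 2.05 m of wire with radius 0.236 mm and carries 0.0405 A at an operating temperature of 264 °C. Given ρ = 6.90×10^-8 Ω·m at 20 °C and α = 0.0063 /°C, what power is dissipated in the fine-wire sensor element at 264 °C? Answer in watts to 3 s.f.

0.00336 W

A = πr² = π(2.3600e-04 m)² = 1.750e-07 m²
R₍20₎ = ρL/A = (6.90×10^-8)(2.05)/(1.750e-07) = 0.8084 Ω
R₍264₎ = R₍20₎(1 + αΔT) = 0.8084 × (1 + 0.0063×244) = 2.051 Ω
P = I²R = (0.0405)² × 2.051 = 0.00336 W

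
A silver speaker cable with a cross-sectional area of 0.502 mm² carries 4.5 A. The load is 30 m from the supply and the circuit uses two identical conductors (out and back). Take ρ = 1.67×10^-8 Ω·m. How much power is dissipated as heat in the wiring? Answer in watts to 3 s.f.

40.4 W

A = 0.502 mm² = 5.020e-07 m²
Total conductor length (both ways) L = 2 × 30 = 60 m
R = ρL/A = (1.67×10^-8)(60)/(5.020e-07) = 1.996 Ω
P = I²R = (4.5)² × 1.996 = 40.4 W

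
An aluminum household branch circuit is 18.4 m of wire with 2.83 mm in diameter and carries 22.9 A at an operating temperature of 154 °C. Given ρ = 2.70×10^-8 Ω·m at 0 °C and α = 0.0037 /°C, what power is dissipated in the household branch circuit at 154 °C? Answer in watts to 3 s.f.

65.0 W

A = π(d/2)² = π(1.4150e-03 m)² = 6.290e-06 m²
R₍0₎ = ρL/A = (2.70×10^-8)(18.4)/(6.290e-06) = 0.07898 Ω
R₍154₎ = R₍0₎(1 + αΔT) = 0.07898 × (1 + 0.0037×154) = 0.124 Ω
P = I²R = (22.9)² × 0.124 = 65.0 W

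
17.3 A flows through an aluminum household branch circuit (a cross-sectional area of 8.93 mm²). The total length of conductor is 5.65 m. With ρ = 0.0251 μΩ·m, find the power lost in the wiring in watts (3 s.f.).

4.75 W

ρ = 0.0251 μΩ·m = 2.51×10^-8 Ω·m
A = 8.93 mm² = 8.930e-06 m²
R = ρL/A = (2.51×10^-8)(5.65)/(8.930e-06) = 0.01588 Ω
P = I²R = (17.3)² × 0.01588 = 4.75 W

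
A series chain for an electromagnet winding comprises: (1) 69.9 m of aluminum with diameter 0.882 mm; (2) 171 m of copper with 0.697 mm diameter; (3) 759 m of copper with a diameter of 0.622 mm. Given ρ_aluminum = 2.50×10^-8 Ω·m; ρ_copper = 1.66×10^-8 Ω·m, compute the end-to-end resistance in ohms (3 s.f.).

Seg 1: A = π(d/2)² = π(4.4100e-04 m)² = 6.110e-07 m²
R_1 = (2.50×10^-8)(69.9)/(6.110e-07) = 2.86 Ω
Seg 2: A = π(d/2)² = π(3.4850e-04 m)² = 3.816e-07 m²
R_2 = (1.66×10^-8)(171)/(3.816e-07) = 7.44 Ω
Seg 3: A = π(d/2)² = π(3.1100e-04 m)² = 3.039e-07 m²
R_3 = (1.66×10^-8)(759)/(3.039e-07) = 41.46 Ω
R_total = R_1 + R_2 + R_3 = 51.8 Ω

51.8 Ω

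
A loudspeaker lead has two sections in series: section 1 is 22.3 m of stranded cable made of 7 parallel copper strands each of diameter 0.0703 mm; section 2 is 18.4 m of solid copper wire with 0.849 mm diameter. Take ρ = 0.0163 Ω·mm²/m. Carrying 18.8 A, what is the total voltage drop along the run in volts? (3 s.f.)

ρ = 0.0163 Ω·mm²/m = 1.63×10^-8 Ω·m
Section 1: A_strand = π(3.5150e-05)² = 3.882e-09 m²; R₁ = ρL/(N·A_s) = (1.63×10^-8)(22.3)/(7×3.882e-09) = 13.38 Ω
Section 2: A = π(d/2)² = π(4.2450e-04 m)² = 5.661e-07 m²
R₂ = (1.63×10^-8)(18.4)/(5.661e-07) = 0.5298 Ω
R = R₁ + R₂ = 13.91 Ω
V = IR = 18.8 × 13.91 = 261 V

261 V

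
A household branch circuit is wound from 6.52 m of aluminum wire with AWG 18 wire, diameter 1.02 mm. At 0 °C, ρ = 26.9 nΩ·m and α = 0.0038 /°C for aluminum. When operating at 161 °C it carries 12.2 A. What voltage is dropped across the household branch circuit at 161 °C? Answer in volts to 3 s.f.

4.22 V

ρ = 26.9 nΩ·m = 2.69×10^-8 Ω·m
A = π(1.02/2 mm)² = π(5.1000e-04 m)² = 8.171e-07 m²
R₍0₎ = ρL/A = (2.69×10^-8)(6.52)/(8.171e-07) = 0.2146 Ω
R₍161₎ = R₍0₎(1 + αΔT) = 0.2146 × (1 + 0.0038×161) = 0.346 Ω
V = IR = 12.2 × 0.346 = 4.22 V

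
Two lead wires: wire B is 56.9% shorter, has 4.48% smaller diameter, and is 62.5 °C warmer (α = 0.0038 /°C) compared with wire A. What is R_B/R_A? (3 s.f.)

0.585

R ∝ ρL/d² with ρ ∝ (1+αΔT), so R_B/R_A = (1 − 56.9/100) × (1 − 4.48/100)⁻² × (1 + 0.0038×62.5)
= 0.431 × 1.096 × 1.238 = 0.585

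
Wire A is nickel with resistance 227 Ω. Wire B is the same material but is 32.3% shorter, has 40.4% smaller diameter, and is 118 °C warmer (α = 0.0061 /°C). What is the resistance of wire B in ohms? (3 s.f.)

R ∝ ρL/d² with ρ ∝ (1+αΔT), so R_B/R_A = (1 − 32.3/100) × (1 − 40.4/100)⁻² × (1 + 0.0061×118)
= 0.677 × 2.815 × 1.72 = 3.278
R_B = 3.278 × 227 = 744 Ω

744 Ω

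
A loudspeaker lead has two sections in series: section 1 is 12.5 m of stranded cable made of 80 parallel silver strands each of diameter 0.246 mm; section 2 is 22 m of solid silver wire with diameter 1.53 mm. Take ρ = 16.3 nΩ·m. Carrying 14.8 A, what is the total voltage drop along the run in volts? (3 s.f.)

3.68 V

ρ = 16.3 nΩ·m = 1.63×10^-8 Ω·m
Section 1: A_strand = π(1.2300e-04)² = 4.753e-08 m²; R₁ = ρL/(N·A_s) = (1.63×10^-8)(12.5)/(80×4.753e-08) = 0.05359 Ω
Section 2: A = π(d/2)² = π(7.6500e-04 m)² = 1.839e-06 m²
R₂ = (1.63×10^-8)(22)/(1.839e-06) = 0.195 Ω
R = R₁ + R₂ = 0.2486 Ω
V = IR = 14.8 × 0.2486 = 3.68 V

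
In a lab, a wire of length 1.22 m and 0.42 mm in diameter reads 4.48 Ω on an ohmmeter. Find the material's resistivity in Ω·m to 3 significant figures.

A = π(d/2)² = π(2.1000e-04 m)² = 1.385e-07 m²
ρ = RA/L = (4.48)(1.385e-07)/(1.22) = 5.09×10^-7 Ω·m

5.09×10^-7 Ω·m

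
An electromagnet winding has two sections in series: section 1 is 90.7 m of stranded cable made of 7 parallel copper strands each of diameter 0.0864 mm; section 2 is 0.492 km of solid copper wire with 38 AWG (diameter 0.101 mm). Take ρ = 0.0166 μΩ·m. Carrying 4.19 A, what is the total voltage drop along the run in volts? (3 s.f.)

ρ = 0.0166 μΩ·m = 1.66×10^-8 Ω·m
Section 1: A_strand = π(4.3200e-05)² = 5.863e-09 m²; R₁ = ρL/(N·A_s) = (1.66×10^-8)(90.7)/(7×5.863e-09) = 36.69 Ω
Section 2: A = π(0.101/2 mm)² = π(5.0500e-05 m)² = 8.012e-09 m²
R₂ = (1.66×10^-8)(492)/(8.012e-09) = 1019 Ω
R = R₁ + R₂ = 1056 Ω
V = IR = 4.19 × 1056 = 4420 V

4420 V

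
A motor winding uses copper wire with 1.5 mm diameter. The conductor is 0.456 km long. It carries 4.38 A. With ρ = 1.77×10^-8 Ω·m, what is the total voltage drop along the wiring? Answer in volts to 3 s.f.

20.0 V

A = π(d/2)² = π(7.5000e-04 m)² = 1.767e-06 m²
R = ρL/A = (1.77×10^-8)(456)/(1.767e-06) = 4.567 Ω
V = IR = 4.38 × 4.567 = 20.0 V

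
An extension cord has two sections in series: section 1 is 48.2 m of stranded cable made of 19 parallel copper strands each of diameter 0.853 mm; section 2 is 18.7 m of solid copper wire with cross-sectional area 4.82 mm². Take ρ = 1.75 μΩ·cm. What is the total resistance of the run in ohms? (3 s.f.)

0.146 Ω

ρ = 1.75 μΩ·cm = 1.75×10^-8 Ω·m
Section 1: A_strand = π(4.2650e-04)² = 5.715e-07 m²; R₁ = ρL/(N·A_s) = (1.75×10^-8)(48.2)/(19×5.715e-07) = 0.07769 Ω
Section 2: A = 4.82 mm² = 4.820e-06 m²
R₂ = (1.75×10^-8)(18.7)/(4.820e-06) = 0.06789 Ω
R = R₁ + R₂ = 0.146 Ω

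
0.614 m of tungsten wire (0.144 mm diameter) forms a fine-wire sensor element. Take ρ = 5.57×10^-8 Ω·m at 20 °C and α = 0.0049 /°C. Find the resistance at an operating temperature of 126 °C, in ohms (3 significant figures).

3.19 Ω

A = π(d/2)² = π(7.2000e-05 m)² = 1.629e-08 m²
R₍20°C₎ = ρL/A = (5.57×10^-8)(0.614)/(1.629e-08) = 2.1 Ω
R = R₀(1 + αΔT) = 2.1(1 + 0.0049×106) = 3.19 Ω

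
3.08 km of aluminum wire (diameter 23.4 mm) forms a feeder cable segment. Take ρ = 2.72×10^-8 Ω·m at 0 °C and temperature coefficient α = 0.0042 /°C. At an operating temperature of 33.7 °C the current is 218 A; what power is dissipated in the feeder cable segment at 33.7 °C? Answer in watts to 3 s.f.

A = π(d/2)² = π(1.1700e-02 m)² = 4.301e-04 m²
R₍0₎ = ρL/A = (2.72×10^-8)(3080)/(4.301e-04) = 0.1948 Ω
R₍33.7₎ = R₍0₎(1 + αΔT) = 0.1948 × (1 + 0.0042×33.7) = 0.2224 Ω
P = I²R = (218)² × 0.2224 = 10600 W

10600 W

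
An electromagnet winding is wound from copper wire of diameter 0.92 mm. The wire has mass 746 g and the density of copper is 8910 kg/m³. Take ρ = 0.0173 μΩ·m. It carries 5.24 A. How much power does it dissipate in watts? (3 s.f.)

ρ = 0.0173 μΩ·m = 1.73×10^-8 Ω·m
A = π(d/2)² = π(4.6000e-04 m)² = 6.6476e-07 m²
L = m/(density·A) = 0.746/(8910×6.6476e-07) = 125.9 m
R = ρL/A = (1.73×10^-8)(125.9)/(6.6476e-07) = 3.278 Ω
P = I²R = (5.24)² × 3.278 = 90.0 W

90.0 W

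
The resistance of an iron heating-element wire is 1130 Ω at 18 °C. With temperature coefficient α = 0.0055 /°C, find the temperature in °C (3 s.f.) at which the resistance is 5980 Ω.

R = R₀(1 + α(T − T₀)) ⇒ T = T₀ + (R/R₀ − 1)/α
T = 18 + (5980/1130 − 1)/0.0055 = 18 + (4.292)/0.0055 = 798 °C

798 °C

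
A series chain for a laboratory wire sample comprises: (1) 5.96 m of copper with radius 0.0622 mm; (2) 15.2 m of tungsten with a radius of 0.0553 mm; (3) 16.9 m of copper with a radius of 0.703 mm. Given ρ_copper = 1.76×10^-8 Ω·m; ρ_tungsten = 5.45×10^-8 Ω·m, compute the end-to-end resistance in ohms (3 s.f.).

95.0 Ω

Seg 1: A = πr² = π(6.2200e-05 m)² = 1.215e-08 m²
R_1 = (1.76×10^-8)(5.96)/(1.215e-08) = 8.63 Ω
Seg 2: A = πr² = π(5.5300e-05 m)² = 9.607e-09 m²
R_2 = (5.45×10^-8)(15.2)/(9.607e-09) = 86.23 Ω
Seg 3: A = πr² = π(7.0300e-04 m)² = 1.553e-06 m²
R_3 = (1.76×10^-8)(16.9)/(1.553e-06) = 0.1916 Ω
R_total = R_1 + R_2 + R_3 = 95.0 Ω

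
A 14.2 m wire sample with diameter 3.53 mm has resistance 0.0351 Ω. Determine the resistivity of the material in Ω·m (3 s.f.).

2.42×10^-8 Ω·m

A = π(d/2)² = π(1.7650e-03 m)² = 9.787e-06 m²
ρ = RA/L = (0.0351)(9.787e-06)/(14.2) = 2.42×10^-8 Ω·m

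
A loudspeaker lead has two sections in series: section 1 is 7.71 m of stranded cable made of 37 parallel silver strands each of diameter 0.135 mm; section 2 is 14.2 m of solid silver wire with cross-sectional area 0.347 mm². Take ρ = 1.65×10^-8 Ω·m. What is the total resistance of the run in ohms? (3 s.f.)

0.915 Ω

Section 1: A_strand = π(6.7500e-05)² = 1.431e-08 m²; R₁ = ρL/(N·A_s) = (1.65×10^-8)(7.71)/(37×1.431e-08) = 0.2402 Ω
Section 2: A = 0.347 mm² = 3.470e-07 m²
R₂ = (1.65×10^-8)(14.2)/(3.470e-07) = 0.6752 Ω
R = R₁ + R₂ = 0.915 Ω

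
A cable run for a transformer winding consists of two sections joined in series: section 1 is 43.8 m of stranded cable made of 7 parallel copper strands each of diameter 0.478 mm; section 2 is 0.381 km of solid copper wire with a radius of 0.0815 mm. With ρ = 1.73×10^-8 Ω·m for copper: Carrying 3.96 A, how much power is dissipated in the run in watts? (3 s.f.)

4960 W

Section 1: A_strand = π(2.3900e-04)² = 1.795e-07 m²; R₁ = ρL/(N·A_s) = (1.73×10^-8)(43.8)/(7×1.795e-07) = 0.6032 Ω
Section 2: A = πr² = π(8.1500e-05 m)² = 2.087e-08 m²
R₂ = (1.73×10^-8)(381)/(2.087e-08) = 315.9 Ω
R = R₁ + R₂ = 316.5 Ω
P = I²R = (3.96)² × 316.5 = 4960 W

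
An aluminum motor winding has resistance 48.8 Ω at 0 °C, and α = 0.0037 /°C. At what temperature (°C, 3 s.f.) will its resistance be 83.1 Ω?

190 °C

R = R₀(1 + α(T − T₀)) ⇒ T = T₀ + (R/R₀ − 1)/α
T = 0 + (83.1/48.8 − 1)/0.0037 = 0 + (0.7029)/0.0037 = 190 °C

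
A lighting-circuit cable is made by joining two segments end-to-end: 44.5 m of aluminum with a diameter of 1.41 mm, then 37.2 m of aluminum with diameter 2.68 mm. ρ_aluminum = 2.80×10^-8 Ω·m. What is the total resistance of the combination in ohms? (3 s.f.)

0.983 Ω

Segment 1: A = π(d/2)² = π(7.0500e-04 m)² = 1.561e-06 m²
R₁ = ρL/A = (2.80×10^-8)(44.5)/(1.561e-06) = 0.798 Ω
Segment 2: A = π(d/2)² = π(1.3400e-03 m)² = 5.641e-06 m²
R₂ = (2.80×10^-8)(37.2)/(5.641e-06) = 0.1846 Ω
R = R₁ + R₂ = 0.983 Ω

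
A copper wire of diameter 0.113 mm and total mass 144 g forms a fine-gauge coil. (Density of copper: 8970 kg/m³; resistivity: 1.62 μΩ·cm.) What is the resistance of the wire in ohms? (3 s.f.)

2590 Ω

ρ = 1.62 μΩ·cm = 1.62×10^-8 Ω·m
A = π(d/2)² = π(5.6500e-05 m)² = 1.0029e-08 m²
L = m/(density·A) = 0.144/(8970×1.0029e-08) = 1601 m
R = ρL/A = (1.62×10^-8)(1601)/(1.0029e-08) = 2590 Ω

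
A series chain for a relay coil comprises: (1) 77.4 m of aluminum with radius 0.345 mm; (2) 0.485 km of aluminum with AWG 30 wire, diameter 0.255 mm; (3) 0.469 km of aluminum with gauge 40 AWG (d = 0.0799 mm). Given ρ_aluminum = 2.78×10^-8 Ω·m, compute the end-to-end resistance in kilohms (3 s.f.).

Seg 1: A = πr² = π(3.4500e-04 m)² = 3.739e-07 m²
R_1 = (2.78×10^-8)(77.4)/(3.739e-07) = 5.754 Ω
Seg 2: A = π(0.255/2 mm)² = π(1.2750e-04 m)² = 5.107e-08 m²
R_2 = (2.78×10^-8)(485)/(5.107e-08) = 264 Ω
Seg 3: A = π(0.0799/2 mm)² = π(3.9950e-05 m)² = 5.014e-09 m²
R_3 = (2.78×10^-8)(469)/(5.014e-09) = 2600 Ω
R_total = R_1 + R_2 + R_3 = 2.87 kΩ

2.87 kΩ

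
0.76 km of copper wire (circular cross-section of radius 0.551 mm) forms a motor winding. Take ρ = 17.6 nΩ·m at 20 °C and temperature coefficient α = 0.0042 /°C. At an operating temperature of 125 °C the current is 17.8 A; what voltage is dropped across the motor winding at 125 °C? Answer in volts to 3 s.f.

ρ = 17.6 nΩ·m = 1.76×10^-8 Ω·m
A = πr² = π(5.5100e-04 m)² = 9.538e-07 m²
R₍20₎ = ρL/A = (1.76×10^-8)(760)/(9.538e-07) = 14.02 Ω
R₍125₎ = R₍20₎(1 + αΔT) = 14.02 × (1 + 0.0042×105) = 20.21 Ω
V = IR = 17.8 × 20.21 = 360 V

360 V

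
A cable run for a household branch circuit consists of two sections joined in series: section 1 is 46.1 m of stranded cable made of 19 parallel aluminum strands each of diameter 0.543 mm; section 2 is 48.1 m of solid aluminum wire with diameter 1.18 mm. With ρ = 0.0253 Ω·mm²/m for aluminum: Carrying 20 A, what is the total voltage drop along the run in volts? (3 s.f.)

27.6 V

ρ = 0.0253 Ω·mm²/m = 2.53×10^-8 Ω·m
Section 1: A_strand = π(2.7150e-04)² = 2.316e-07 m²; R₁ = ρL/(N·A_s) = (2.53×10^-8)(46.1)/(19×2.316e-07) = 0.2651 Ω
Section 2: A = π(d/2)² = π(5.9000e-04 m)² = 1.094e-06 m²
R₂ = (2.53×10^-8)(48.1)/(1.094e-06) = 1.113 Ω
R = R₁ + R₂ = 1.378 Ω
V = IR = 20 × 1.378 = 27.6 V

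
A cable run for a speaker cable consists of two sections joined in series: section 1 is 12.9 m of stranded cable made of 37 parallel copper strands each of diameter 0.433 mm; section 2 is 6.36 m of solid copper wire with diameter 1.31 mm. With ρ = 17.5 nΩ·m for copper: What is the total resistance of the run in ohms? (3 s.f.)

0.124 Ω

ρ = 17.5 nΩ·m = 1.75×10^-8 Ω·m
Section 1: A_strand = π(2.1650e-04)² = 1.473e-07 m²; R₁ = ρL/(N·A_s) = (1.75×10^-8)(12.9)/(37×1.473e-07) = 0.04143 Ω
Section 2: A = π(d/2)² = π(6.5500e-04 m)² = 1.348e-06 m²
R₂ = (1.75×10^-8)(6.36)/(1.348e-06) = 0.08258 Ω
R = R₁ + R₂ = 0.124 Ω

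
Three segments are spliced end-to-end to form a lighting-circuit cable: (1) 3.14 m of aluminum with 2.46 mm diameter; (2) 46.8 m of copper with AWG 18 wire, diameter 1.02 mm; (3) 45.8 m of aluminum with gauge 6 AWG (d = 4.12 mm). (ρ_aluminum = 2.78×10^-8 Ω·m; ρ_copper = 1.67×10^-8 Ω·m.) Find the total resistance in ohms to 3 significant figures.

1.07 Ω

Seg 1: A = π(d/2)² = π(1.2300e-03 m)² = 4.753e-06 m²
R_1 = (2.78×10^-8)(3.14)/(4.753e-06) = 0.01837 Ω
Seg 2: A = π(1.02/2 mm)² = π(5.1000e-04 m)² = 8.171e-07 m²
R_2 = (1.67×10^-8)(46.8)/(8.171e-07) = 0.9565 Ω
Seg 3: A = π(4.12/2 mm)² = π(2.0600e-03 m)² = 1.333e-05 m²
R_3 = (2.78×10^-8)(45.8)/(1.333e-05) = 0.0955 Ω
R_total = R_1 + R_2 + R_3 = 1.07 Ω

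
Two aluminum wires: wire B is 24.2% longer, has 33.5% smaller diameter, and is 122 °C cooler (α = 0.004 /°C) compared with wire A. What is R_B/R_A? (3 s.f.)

1.44

R ∝ ρL/d² with ρ ∝ (1+αΔT), so R_B/R_A = (1 + 24.2/100) × (1 − 33.5/100)⁻² × (1 − 0.004×122)
= 1.242 × 2.261 × 0.512 = 1.44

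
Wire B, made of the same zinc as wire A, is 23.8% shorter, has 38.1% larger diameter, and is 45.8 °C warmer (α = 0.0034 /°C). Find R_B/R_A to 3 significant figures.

R ∝ ρL/d² with ρ ∝ (1+αΔT), so R_B/R_A = (1 − 23.8/100) × (1 + 38.1/100)⁻² × (1 + 0.0034×45.8)
= 0.762 × 0.5243 × 1.156 = 0.462

0.462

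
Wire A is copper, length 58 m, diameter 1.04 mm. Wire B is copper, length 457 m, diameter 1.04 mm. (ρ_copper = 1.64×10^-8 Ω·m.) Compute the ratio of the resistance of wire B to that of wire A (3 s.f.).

R ∝ ρL/d², so R_B/R_A = (L_B/L_A)
= (457/58) = 7.88

7.88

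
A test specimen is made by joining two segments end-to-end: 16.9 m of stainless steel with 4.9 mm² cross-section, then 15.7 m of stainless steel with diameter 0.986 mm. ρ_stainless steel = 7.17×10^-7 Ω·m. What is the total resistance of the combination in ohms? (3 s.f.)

Segment 1: A = 4.9 mm² = 4.900e-06 m²
R₁ = ρL/A = (7.17×10^-7)(16.9)/(4.900e-06) = 2.473 Ω
Segment 2: A = π(d/2)² = π(4.9300e-04 m)² = 7.636e-07 m²
R₂ = (7.17×10^-7)(15.7)/(7.636e-07) = 14.74 Ω
R = R₁ + R₂ = 17.2 Ω

17.2 Ω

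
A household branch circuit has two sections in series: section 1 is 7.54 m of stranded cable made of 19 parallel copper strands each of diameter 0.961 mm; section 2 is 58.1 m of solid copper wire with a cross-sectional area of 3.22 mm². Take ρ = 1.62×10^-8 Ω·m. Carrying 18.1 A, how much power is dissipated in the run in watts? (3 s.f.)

Section 1: A_strand = π(4.8050e-04)² = 7.253e-07 m²; R₁ = ρL/(N·A_s) = (1.62×10^-8)(7.54)/(19×7.253e-07) = 0.008863 Ω
Section 2: A = 3.22 mm² = 3.220e-06 m²
R₂ = (1.62×10^-8)(58.1)/(3.220e-06) = 0.2923 Ω
R = R₁ + R₂ = 0.3012 Ω
P = I²R = (18.1)² × 0.3012 = 98.7 W

98.7 W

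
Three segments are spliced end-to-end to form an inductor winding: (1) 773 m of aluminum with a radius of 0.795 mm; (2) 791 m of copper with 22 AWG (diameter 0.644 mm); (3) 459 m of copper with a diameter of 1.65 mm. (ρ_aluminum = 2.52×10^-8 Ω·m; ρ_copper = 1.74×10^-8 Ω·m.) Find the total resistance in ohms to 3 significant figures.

55.8 Ω

Seg 1: A = πr² = π(7.9500e-04 m)² = 1.986e-06 m²
R_1 = (2.52×10^-8)(773)/(1.986e-06) = 9.811 Ω
Seg 2: A = π(0.644/2 mm)² = π(3.2200e-04 m)² = 3.257e-07 m²
R_2 = (1.74×10^-8)(791)/(3.257e-07) = 42.25 Ω
Seg 3: A = π(d/2)² = π(8.2500e-04 m)² = 2.138e-06 m²
R_3 = (1.74×10^-8)(459)/(2.138e-06) = 3.735 Ω
R_total = R_1 + R_2 + R_3 = 55.8 Ω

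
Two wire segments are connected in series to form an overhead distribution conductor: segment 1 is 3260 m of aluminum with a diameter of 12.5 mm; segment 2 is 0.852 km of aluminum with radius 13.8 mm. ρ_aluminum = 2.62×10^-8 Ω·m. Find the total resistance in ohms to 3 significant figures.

Segment 1: A = π(d/2)² = π(6.2500e-03 m)² = 1.227e-04 m²
R₁ = ρL/A = (2.62×10^-8)(3260)/(1.227e-04) = 0.696 Ω
Segment 2: A = πr² = π(1.3800e-02 m)² = 5.983e-04 m²
R₂ = (2.62×10^-8)(852)/(5.983e-04) = 0.03731 Ω
R = R₁ + R₂ = 0.733 Ω

0.733 Ω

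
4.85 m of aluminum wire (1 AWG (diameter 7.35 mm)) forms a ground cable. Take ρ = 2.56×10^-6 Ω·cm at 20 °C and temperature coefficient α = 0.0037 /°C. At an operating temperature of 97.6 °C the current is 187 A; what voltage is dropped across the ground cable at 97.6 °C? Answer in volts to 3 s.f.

0.704 V

ρ = 2.56×10^-6 Ω·cm = 2.56×10^-8 Ω·m
A = π(7.35/2 mm)² = π(3.6750e-03 m)² = 4.243e-05 m²
R₍20₎ = ρL/A = (2.56×10^-8)(4.85)/(4.243e-05) = 0.002926 Ω
R₍97.6₎ = R₍20₎(1 + αΔT) = 0.002926 × (1 + 0.0037×77.6) = 0.003766 Ω
V = IR = 187 × 0.003766 = 0.704 V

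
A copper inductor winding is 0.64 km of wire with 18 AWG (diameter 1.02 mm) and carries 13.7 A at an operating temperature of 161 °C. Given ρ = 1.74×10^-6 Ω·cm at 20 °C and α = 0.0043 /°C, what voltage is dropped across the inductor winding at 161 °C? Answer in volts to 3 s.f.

ρ = 1.74×10^-6 Ω·cm = 1.74×10^-8 Ω·m
A = π(1.02/2 mm)² = π(5.1000e-04 m)² = 8.171e-07 m²
R₍20₎ = ρL/A = (1.74×10^-8)(640)/(8.171e-07) = 13.63 Ω
R₍161₎ = R₍20₎(1 + αΔT) = 13.63 × (1 + 0.0043×141) = 21.89 Ω
V = IR = 13.7 × 21.89 = 300 V

300 V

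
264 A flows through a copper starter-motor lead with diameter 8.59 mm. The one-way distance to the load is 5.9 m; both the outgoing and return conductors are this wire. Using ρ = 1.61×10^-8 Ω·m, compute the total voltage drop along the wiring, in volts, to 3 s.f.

A = π(d/2)² = π(4.2950e-03 m)² = 5.795e-05 m²
Total conductor length (both ways) L = 2 × 5.9 = 11.8 m
R = ρL/A = (1.61×10^-8)(11.8)/(5.795e-05) = 0.003278 Ω
V = IR = 264 × 0.003278 = 0.865 V

0.865 V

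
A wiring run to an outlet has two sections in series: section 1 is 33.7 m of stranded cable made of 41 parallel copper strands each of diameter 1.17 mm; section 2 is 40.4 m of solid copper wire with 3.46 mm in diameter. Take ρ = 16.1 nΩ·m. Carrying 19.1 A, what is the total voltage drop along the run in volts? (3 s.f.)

1.56 V

ρ = 16.1 nΩ·m = 1.61×10^-8 Ω·m
Section 1: A_strand = π(5.8500e-04)² = 1.075e-06 m²; R₁ = ρL/(N·A_s) = (1.61×10^-8)(33.7)/(41×1.075e-06) = 0.01231 Ω
Section 2: A = π(d/2)² = π(1.7300e-03 m)² = 9.402e-06 m²
R₂ = (1.61×10^-8)(40.4)/(9.402e-06) = 0.06918 Ω
R = R₁ + R₂ = 0.08149 Ω
V = IR = 19.1 × 0.08149 = 1.56 V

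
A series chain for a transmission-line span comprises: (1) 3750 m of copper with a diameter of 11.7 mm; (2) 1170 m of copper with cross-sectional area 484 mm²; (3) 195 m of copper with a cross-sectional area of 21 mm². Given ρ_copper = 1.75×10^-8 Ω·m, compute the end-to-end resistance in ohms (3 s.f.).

0.815 Ω

Seg 1: A = π(d/2)² = π(5.8500e-03 m)² = 1.075e-04 m²
R_1 = (1.75×10^-8)(3750)/(1.075e-04) = 0.6104 Ω
Seg 2: A = 484 mm² = 4.840e-04 m²
R_2 = (1.75×10^-8)(1170)/(4.840e-04) = 0.0423 Ω
Seg 3: A = 21 mm² = 2.100e-05 m²
R_3 = (1.75×10^-8)(195)/(2.100e-05) = 0.1625 Ω
R_total = R_1 + R_2 + R_3 = 0.815 Ω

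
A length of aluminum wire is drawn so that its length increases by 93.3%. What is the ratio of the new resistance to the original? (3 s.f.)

k = 1 + 93.3/100 = 1.933; volume constant ⇒ A' = A/k, so R' = k²R.
Factor = 3.74

3.74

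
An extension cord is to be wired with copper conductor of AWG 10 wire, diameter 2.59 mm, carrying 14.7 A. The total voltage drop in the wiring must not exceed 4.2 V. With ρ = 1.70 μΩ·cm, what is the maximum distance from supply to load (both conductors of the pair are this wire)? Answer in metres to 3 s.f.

ρ = 1.70 μΩ·cm = 1.70×10^-8 Ω·m
A = π(2.59/2 mm)² = π(1.2950e-03 m)² = 5.269e-06 m²
L_max = V_max·A/(2·ρI) = (4.2)(5.269e-06)/(2×1.70×10^-8×14.7) = 44.3 m

44.3 m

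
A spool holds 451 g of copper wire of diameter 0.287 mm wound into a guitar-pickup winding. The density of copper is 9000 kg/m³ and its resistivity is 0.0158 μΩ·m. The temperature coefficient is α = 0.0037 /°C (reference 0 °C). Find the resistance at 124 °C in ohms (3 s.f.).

276 Ω

ρ = 0.0158 μΩ·m = 1.58×10^-8 Ω·m
A = π(d/2)² = π(1.4350e-04 m)² = 6.4692e-08 m²
L = m/(density·A) = 0.451/(9000×6.4692e-08) = 774.6 m
R = ρL/A = (1.58×10^-8)(774.6)/(6.4692e-08) = 189.2 Ω
R(124 °C) = 189.2 × (1 + 0.0037×124) = 276 Ω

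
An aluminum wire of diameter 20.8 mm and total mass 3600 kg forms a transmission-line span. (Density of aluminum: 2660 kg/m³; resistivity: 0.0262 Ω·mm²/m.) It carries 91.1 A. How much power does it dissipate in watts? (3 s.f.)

2550 W

ρ = 0.0262 Ω·mm²/m = 2.62×10^-8 Ω·m
A = π(d/2)² = π(1.0400e-02 m)² = 3.3979e-04 m²
L = m/(density·A) = 3600/(2660×3.3979e-04) = 3983 m
R = ρL/A = (2.62×10^-8)(3983)/(3.3979e-04) = 0.3071 Ω
P = I²R = (91.1)² × 0.3071 = 2550 W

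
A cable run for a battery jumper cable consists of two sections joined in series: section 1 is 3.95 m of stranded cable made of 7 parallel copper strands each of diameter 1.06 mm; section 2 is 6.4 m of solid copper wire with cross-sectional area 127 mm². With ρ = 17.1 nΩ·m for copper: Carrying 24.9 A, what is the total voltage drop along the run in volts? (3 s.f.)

0.294 V

ρ = 17.1 nΩ·m = 1.71×10^-8 Ω·m
Section 1: A_strand = π(5.3000e-04)² = 8.825e-07 m²; R₁ = ρL/(N·A_s) = (1.71×10^-8)(3.95)/(7×8.825e-07) = 0.01093 Ω
Section 2: A = 127 mm² = 1.270e-04 m²
R₂ = (1.71×10^-8)(6.4)/(1.270e-04) = 8.617×10^-4 Ω
R = R₁ + R₂ = 0.0118 Ω
V = IR = 24.9 × 0.0118 = 0.294 V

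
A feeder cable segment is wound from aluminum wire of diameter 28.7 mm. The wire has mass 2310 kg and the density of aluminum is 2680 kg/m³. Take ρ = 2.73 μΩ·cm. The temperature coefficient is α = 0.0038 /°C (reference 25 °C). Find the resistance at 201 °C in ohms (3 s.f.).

0.0938 Ω

ρ = 2.73 μΩ·cm = 2.73×10^-8 Ω·m
A = π(d/2)² = π(1.4350e-02 m)² = 6.4692e-04 m²
L = m/(density·A) = 2310/(2680×6.4692e-04) = 1332 m
R = ρL/A = (2.73×10^-8)(1332)/(6.4692e-04) = 0.05623 Ω
R(201 °C) = 0.05623 × (1 + 0.0038×176) = 0.0938 Ω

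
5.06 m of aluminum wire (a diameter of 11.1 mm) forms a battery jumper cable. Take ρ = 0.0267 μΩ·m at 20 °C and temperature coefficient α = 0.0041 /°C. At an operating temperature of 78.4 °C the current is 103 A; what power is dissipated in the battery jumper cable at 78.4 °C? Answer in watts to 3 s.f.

ρ = 0.0267 μΩ·m = 2.67×10^-8 Ω·m
A = π(d/2)² = π(5.5500e-03 m)² = 9.677e-05 m²
R₍20₎ = ρL/A = (2.67×10^-8)(5.06)/(9.677e-05) = 0.001396 Ω
R₍78.4₎ = R₍20₎(1 + αΔT) = 0.001396 × (1 + 0.0041×58.4) = 0.00173 Ω
P = I²R = (103)² × 0.00173 = 18.4 W

18.4 W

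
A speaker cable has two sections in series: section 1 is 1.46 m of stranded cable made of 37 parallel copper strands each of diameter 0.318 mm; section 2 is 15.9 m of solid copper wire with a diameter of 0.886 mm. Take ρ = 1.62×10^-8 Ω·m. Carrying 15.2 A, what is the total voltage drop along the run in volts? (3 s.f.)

Section 1: A_strand = π(1.5900e-04)² = 7.942e-08 m²; R₁ = ρL/(N·A_s) = (1.62×10^-8)(1.46)/(37×7.942e-08) = 0.008049 Ω
Section 2: A = π(d/2)² = π(4.4300e-04 m)² = 6.165e-07 m²
R₂ = (1.62×10^-8)(15.9)/(6.165e-07) = 0.4178 Ω
R = R₁ + R₂ = 0.4258 Ω
V = IR = 15.2 × 0.4258 = 6.47 V

6.47 V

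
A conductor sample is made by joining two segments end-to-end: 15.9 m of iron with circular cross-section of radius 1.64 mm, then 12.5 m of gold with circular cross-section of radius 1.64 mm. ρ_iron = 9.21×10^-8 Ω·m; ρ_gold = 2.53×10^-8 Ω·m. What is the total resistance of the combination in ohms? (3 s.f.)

Segment 1: A = πr² = π(1.6400e-03 m)² = 8.450e-06 m²
R₁ = ρL/A = (9.21×10^-8)(15.9)/(8.450e-06) = 0.1733 Ω
R₂ = (2.53×10^-8)(12.5)/(8.450e-06) = 0.03743 Ω
R = R₁ + R₂ = 0.211 Ω

0.211 Ω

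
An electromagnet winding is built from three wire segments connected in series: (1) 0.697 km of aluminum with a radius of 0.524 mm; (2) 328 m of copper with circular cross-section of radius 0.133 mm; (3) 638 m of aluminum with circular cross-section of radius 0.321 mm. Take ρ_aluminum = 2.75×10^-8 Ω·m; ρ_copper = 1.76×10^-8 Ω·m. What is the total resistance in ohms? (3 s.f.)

Seg 1: A = πr² = π(5.2400e-04 m)² = 8.626e-07 m²
R_1 = (2.75×10^-8)(697)/(8.626e-07) = 22.22 Ω
Seg 2: A = πr² = π(1.3300e-04 m)² = 5.557e-08 m²
R_2 = (1.76×10^-8)(328)/(5.557e-08) = 103.9 Ω
Seg 3: A = πr² = π(3.2100e-04 m)² = 3.237e-07 m²
R_3 = (2.75×10^-8)(638)/(3.237e-07) = 54.2 Ω
R_total = R_1 + R_2 + R_3 = 180 Ω

180 Ω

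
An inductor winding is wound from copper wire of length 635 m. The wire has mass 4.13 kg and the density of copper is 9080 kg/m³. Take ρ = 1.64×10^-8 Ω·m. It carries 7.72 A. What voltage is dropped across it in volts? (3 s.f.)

112 V

A = m/(density·L) = 4.13/(9080×635) = 7.1629e-07 m²
R = ρL/A = (1.64×10^-8)(635)/(7.1629e-07) = 14.54 Ω
V = IR = 7.72 × 14.54 = 112 V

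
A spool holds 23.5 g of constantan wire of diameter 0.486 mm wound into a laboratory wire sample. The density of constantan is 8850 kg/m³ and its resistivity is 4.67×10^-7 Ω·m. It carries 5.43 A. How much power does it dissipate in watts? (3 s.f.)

1060 W

A = π(d/2)² = π(2.4300e-04 m)² = 1.8551e-07 m²
L = m/(density·A) = 0.0235/(8850×1.8551e-07) = 14.31 m
R = ρL/A = (4.67×10^-7)(14.31)/(1.8551e-07) = 36.03 Ω
P = I²R = (5.43)² × 36.03 = 1060 W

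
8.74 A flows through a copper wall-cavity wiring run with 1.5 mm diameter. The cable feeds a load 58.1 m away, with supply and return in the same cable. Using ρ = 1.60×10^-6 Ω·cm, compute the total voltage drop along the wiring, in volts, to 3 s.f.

ρ = 1.60×10^-6 Ω·cm = 1.60×10^-8 Ω·m
A = π(d/2)² = π(7.5000e-04 m)² = 1.767e-06 m²
Total conductor length (both ways) L = 2 × 58.1 = 116.2 m
R = ρL/A = (1.60×10^-8)(116.2)/(1.767e-06) = 1.052 Ω
V = IR = 8.74 × 1.052 = 9.20 V

9.20 V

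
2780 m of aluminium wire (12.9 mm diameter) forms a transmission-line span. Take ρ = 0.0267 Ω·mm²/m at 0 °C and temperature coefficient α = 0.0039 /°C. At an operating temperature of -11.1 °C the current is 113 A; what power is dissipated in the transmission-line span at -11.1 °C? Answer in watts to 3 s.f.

ρ = 0.0267 Ω·mm²/m = 2.67×10^-8 Ω·m
A = π(d/2)² = π(6.4500e-03 m)² = 1.307e-04 m²
R₍0₎ = ρL/A = (2.67×10^-8)(2780)/(1.307e-04) = 0.5679 Ω
R₍-11.1₎ = R₍0₎(1 + αΔT) = 0.5679 × (1 + 0.0039×-11.1) = 0.5433 Ω
P = I²R = (113)² × 0.5433 = 6940 W

6940 W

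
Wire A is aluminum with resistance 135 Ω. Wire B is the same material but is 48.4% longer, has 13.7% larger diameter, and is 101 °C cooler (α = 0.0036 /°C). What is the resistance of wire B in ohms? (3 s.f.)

R ∝ ρL/d² with ρ ∝ (1+αΔT), so R_B/R_A = (1 + 48.4/100) × (1 + 13.7/100)⁻² × (1 − 0.0036×101)
= 1.484 × 0.7735 × 0.6364 = 0.7305
R_B = 0.7305 × 135 = 98.6 Ω

98.6 Ω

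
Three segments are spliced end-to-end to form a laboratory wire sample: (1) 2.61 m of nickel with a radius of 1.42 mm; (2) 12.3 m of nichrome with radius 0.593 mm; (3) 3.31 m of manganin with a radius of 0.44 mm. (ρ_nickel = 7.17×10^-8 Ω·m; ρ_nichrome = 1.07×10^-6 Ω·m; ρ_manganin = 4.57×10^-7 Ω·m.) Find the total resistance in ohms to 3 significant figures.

Seg 1: A = πr² = π(1.4200e-03 m)² = 6.335e-06 m²
R_1 = (7.17×10^-8)(2.61)/(6.335e-06) = 0.02954 Ω
Seg 2: A = πr² = π(5.9300e-04 m)² = 1.105e-06 m²
R_2 = (1.07×10^-6)(12.3)/(1.105e-06) = 11.91 Ω
Seg 3: A = πr² = π(4.4000e-04 m)² = 6.082e-07 m²
R_3 = (4.57×10^-7)(3.31)/(6.082e-07) = 2.487 Ω
R_total = R_1 + R_2 + R_3 = 14.4 Ω

14.4 Ω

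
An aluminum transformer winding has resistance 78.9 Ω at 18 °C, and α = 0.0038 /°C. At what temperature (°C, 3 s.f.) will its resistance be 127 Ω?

178 °C

R = R₀(1 + α(T − T₀)) ⇒ T = T₀ + (R/R₀ − 1)/α
T = 18 + (127/78.9 − 1)/0.0038 = 18 + (0.6096)/0.0038 = 178 °C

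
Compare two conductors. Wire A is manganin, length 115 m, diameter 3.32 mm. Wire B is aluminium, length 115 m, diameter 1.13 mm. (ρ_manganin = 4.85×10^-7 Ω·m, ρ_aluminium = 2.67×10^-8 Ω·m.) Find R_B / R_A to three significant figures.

0.475

R ∝ ρL/d², so R_B/R_A = (ρ_B/ρ_A) × (d_A/d_B)²
= (2.67×10^-8/4.85×10^-7) × (3.32/1.13)² = 0.475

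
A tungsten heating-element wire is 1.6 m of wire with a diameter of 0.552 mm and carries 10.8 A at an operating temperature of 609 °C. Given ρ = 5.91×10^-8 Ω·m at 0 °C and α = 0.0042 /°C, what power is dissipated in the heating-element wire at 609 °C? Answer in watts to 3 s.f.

164 W

A = π(d/2)² = π(2.7600e-04 m)² = 2.393e-07 m²
R₍0₎ = ρL/A = (5.91×10^-8)(1.6)/(2.393e-07) = 0.3951 Ω
R₍609₎ = R₍0₎(1 + αΔT) = 0.3951 × (1 + 0.0042×609) = 1.406 Ω
P = I²R = (10.8)² × 1.406 = 164 W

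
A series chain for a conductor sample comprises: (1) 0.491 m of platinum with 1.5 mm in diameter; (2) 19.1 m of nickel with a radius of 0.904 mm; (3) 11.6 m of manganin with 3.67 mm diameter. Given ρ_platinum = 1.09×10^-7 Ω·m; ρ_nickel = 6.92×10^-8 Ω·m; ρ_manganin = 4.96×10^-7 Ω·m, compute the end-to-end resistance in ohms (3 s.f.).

1.09 Ω

Seg 1: A = π(d/2)² = π(7.5000e-04 m)² = 1.767e-06 m²
R_1 = (1.09×10^-7)(0.491)/(1.767e-06) = 0.03029 Ω
Seg 2: A = πr² = π(9.0400e-04 m)² = 2.567e-06 m²
R_2 = (6.92×10^-8)(19.1)/(2.567e-06) = 0.5148 Ω
Seg 3: A = π(d/2)² = π(1.8350e-03 m)² = 1.058e-05 m²
R_3 = (4.96×10^-7)(11.6)/(1.058e-05) = 0.5439 Ω
R_total = R_1 + R_2 + R_3 = 1.09 Ω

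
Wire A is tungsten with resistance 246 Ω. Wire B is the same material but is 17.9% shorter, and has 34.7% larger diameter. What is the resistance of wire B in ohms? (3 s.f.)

R ∝ L/d², so R_B/R_A = (1 − 17.9/100) × (1 + 34.7/100)⁻²
= 0.821 × 0.5511 = 0.4525
R_B = 0.4525 × 246 = 111 Ω

111 Ω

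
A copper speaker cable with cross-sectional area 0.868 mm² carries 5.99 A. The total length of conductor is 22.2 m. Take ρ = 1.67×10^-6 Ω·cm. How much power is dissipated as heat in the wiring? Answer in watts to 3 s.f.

ρ = 1.67×10^-6 Ω·cm = 1.67×10^-8 Ω·m
A = 0.868 mm² = 8.680e-07 m²
R = ρL/A = (1.67×10^-8)(22.2)/(8.680e-07) = 0.4271 Ω
P = I²R = (5.99)² × 0.4271 = 15.3 W

15.3 W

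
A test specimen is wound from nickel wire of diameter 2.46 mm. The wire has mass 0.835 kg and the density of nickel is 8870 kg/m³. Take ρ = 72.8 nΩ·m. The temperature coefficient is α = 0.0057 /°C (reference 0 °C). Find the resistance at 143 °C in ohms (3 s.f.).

ρ = 72.8 nΩ·m = 7.28×10^-8 Ω·m
A = π(d/2)² = π(1.2300e-03 m)² = 4.7529e-06 m²
L = m/(density·A) = 0.835/(8870×4.7529e-06) = 19.81 m
R = ρL/A = (7.28×10^-8)(19.81)/(4.7529e-06) = 0.3034 Ω
R(143 °C) = 0.3034 × (1 + 0.0057×143) = 0.551 Ω

0.551 Ω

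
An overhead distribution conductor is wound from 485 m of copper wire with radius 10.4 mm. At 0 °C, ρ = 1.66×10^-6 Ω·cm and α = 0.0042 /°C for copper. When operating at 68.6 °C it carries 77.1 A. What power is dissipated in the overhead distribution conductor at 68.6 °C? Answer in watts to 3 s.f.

181 W

ρ = 1.66×10^-6 Ω·cm = 1.66×10^-8 Ω·m
A = πr² = π(1.0400e-02 m)² = 3.398e-04 m²
R₍0₎ = ρL/A = (1.66×10^-8)(485)/(3.398e-04) = 0.02369 Ω
R₍68.6₎ = R₍0₎(1 + αΔT) = 0.02369 × (1 + 0.0042×68.6) = 0.03052 Ω
P = I²R = (77.1)² × 0.03052 = 181 W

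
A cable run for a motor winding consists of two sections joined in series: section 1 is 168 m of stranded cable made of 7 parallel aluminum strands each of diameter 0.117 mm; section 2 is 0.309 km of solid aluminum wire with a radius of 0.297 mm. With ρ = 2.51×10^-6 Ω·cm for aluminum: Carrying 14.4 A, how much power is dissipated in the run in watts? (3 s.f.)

ρ = 2.51×10^-6 Ω·cm = 2.51×10^-8 Ω·m
Section 1: A_strand = π(5.8500e-05)² = 1.075e-08 m²; R₁ = ρL/(N·A_s) = (2.51×10^-8)(168)/(7×1.075e-08) = 56.03 Ω
Section 2: A = πr² = π(2.9700e-04 m)² = 2.771e-07 m²
R₂ = (2.51×10^-8)(309)/(2.771e-07) = 27.99 Ω
R = R₁ + R₂ = 84.02 Ω
P = I²R = (14.4)² × 84.02 = 17400 W

17400 W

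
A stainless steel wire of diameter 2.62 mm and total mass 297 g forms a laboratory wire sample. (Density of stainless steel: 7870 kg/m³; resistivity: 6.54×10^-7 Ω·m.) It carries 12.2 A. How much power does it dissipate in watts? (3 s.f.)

126 W

A = π(d/2)² = π(1.3100e-03 m)² = 5.3913e-06 m²
L = m/(density·A) = 0.297/(7870×5.3913e-06) = 7 m
R = ρL/A = (6.54×10^-7)(7)/(5.3913e-06) = 0.8491 Ω
P = I²R = (12.2)² × 0.8491 = 126 W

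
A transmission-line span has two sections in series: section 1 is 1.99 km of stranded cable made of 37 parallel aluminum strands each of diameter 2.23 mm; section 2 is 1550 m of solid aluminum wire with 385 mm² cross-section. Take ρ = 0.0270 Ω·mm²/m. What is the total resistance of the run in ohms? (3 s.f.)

ρ = 0.0270 Ω·mm²/m = 2.70×10^-8 Ω·m
Section 1: A_strand = π(1.1150e-03)² = 3.906e-06 m²; R₁ = ρL/(N·A_s) = (2.70×10^-8)(1990)/(37×3.906e-06) = 0.3718 Ω
Section 2: A = 385 mm² = 3.850e-04 m²
R₂ = (2.70×10^-8)(1550)/(3.850e-04) = 0.1087 Ω
R = R₁ + R₂ = 0.481 Ω

0.481 Ω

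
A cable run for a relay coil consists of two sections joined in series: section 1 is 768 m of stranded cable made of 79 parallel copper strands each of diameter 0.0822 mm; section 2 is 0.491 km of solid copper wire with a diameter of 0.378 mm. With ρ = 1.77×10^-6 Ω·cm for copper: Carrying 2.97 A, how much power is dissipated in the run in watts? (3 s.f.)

969 W

ρ = 1.77×10^-6 Ω·cm = 1.77×10^-8 Ω·m
Section 1: A_strand = π(4.1100e-05)² = 5.307e-09 m²; R₁ = ρL/(N·A_s) = (1.77×10^-8)(768)/(79×5.307e-09) = 32.42 Ω
Section 2: A = π(d/2)² = π(1.8900e-04 m)² = 1.122e-07 m²
R₂ = (1.77×10^-8)(491)/(1.122e-07) = 77.44 Ω
R = R₁ + R₂ = 109.9 Ω
P = I²R = (2.97)² × 109.9 = 969 W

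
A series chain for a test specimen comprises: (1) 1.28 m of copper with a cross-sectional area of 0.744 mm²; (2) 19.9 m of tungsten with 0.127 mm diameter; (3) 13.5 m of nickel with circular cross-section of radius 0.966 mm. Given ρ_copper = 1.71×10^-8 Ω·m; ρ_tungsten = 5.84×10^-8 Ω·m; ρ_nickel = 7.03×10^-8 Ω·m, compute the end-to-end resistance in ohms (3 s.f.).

92.1 Ω

Seg 1: A = 0.744 mm² = 7.440e-07 m²
R_1 = (1.71×10^-8)(1.28)/(7.440e-07) = 0.02942 Ω
Seg 2: A = π(d/2)² = π(6.3500e-05 m)² = 1.267e-08 m²
R_2 = (5.84×10^-8)(19.9)/(1.267e-08) = 91.74 Ω
Seg 3: A = πr² = π(9.6600e-04 m)² = 2.932e-06 m²
R_3 = (7.03×10^-8)(13.5)/(2.932e-06) = 0.3237 Ω
R_total = R_1 + R_2 + R_3 = 92.1 Ω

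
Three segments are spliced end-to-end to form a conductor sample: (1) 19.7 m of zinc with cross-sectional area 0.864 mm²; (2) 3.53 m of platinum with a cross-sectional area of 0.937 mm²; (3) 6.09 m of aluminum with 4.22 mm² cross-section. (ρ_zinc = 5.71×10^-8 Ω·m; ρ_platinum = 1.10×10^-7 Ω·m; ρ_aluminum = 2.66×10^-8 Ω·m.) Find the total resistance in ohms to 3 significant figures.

1.75 Ω

Seg 1: A = 0.864 mm² = 8.640e-07 m²
R_1 = (5.71×10^-8)(19.7)/(8.640e-07) = 1.302 Ω
Seg 2: A = 0.937 mm² = 9.370e-07 m²
R_2 = (1.10×10^-7)(3.53)/(9.370e-07) = 0.4144 Ω
Seg 3: A = 4.22 mm² = 4.220e-06 m²
R_3 = (2.66×10^-8)(6.09)/(4.220e-06) = 0.03839 Ω
R_total = R_1 + R_2 + R_3 = 1.75 Ω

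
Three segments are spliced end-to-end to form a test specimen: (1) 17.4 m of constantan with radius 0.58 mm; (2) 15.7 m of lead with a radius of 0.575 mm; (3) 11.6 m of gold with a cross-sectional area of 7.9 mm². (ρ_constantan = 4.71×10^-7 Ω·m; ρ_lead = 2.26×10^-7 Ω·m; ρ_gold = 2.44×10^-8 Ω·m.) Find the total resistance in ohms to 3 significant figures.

Seg 1: A = πr² = π(5.8000e-04 m)² = 1.057e-06 m²
R_1 = (4.71×10^-7)(17.4)/(1.057e-06) = 7.755 Ω
Seg 2: A = πr² = π(5.7500e-04 m)² = 1.039e-06 m²
R_2 = (2.26×10^-7)(15.7)/(1.039e-06) = 3.416 Ω
Seg 3: A = 7.9 mm² = 7.900e-06 m²
R_3 = (2.44×10^-8)(11.6)/(7.900e-06) = 0.03583 Ω
R_total = R_1 + R_2 + R_3 = 11.2 Ω

11.2 Ω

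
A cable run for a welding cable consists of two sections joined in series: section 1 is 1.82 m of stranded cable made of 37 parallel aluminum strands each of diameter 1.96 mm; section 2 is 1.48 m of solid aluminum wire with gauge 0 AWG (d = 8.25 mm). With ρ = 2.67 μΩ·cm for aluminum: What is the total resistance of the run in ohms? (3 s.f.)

ρ = 2.67 μΩ·cm = 2.67×10^-8 Ω·m
Section 1: A_strand = π(9.8000e-04)² = 3.017e-06 m²; R₁ = ρL/(N·A_s) = (2.67×10^-8)(1.82)/(37×3.017e-06) = 4.353×10^-4 Ω
Section 2: A = π(8.25/2 mm)² = π(4.1250e-03 m)² = 5.346e-05 m²
R₂ = (2.67×10^-8)(1.48)/(5.346e-05) = 7.392×10^-4 Ω
R = R₁ + R₂ = 0.00117 Ω

0.00117 Ω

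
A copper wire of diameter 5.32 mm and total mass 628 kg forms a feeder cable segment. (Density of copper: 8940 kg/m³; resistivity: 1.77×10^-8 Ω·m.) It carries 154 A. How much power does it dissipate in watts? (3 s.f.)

59700 W

A = π(d/2)² = π(2.6600e-03 m)² = 2.2229e-05 m²
L = m/(density·A) = 628/(8940×2.2229e-05) = 3160 m
R = ρL/A = (1.77×10^-8)(3160)/(2.2229e-05) = 2.516 Ω
P = I²R = (154)² × 2.516 = 59700 W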